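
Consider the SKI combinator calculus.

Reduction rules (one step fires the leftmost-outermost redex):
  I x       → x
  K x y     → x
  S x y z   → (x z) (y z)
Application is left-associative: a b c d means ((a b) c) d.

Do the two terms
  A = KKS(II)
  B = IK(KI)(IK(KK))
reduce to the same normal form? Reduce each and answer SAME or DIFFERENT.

Answer: SAME — A ⇓ KI, B ⇓ KI

Derivation:
Term A:
  start: KKS(II)
  →1  K(II)
  →2  KI

Term B:
  start: IK(KI)(IK(KK))
  →1  K(KI)(IK(KK))
  →2  KI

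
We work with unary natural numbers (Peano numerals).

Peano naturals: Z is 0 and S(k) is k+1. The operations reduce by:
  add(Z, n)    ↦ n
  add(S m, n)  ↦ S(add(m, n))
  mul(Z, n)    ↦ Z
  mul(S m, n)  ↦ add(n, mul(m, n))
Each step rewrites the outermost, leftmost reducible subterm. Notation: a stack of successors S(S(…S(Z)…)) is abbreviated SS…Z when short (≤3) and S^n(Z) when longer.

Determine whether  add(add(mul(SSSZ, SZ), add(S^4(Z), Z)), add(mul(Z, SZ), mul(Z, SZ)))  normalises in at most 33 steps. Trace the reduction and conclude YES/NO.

Answer: YES — reaches normal form S^7(Z) in 30 ≤ 33 steps

Derivation:
  start: add(add(mul(SSSZ, SZ), add(S^4(Z), Z)), add(mul(Z, SZ), mul(Z, SZ)))
  step 1: add(add(add(SZ, mul(SSZ, SZ)), add(S^4(Z), Z)), add(mul(Z, SZ), mul(Z, SZ)))
  step 2: add(add(S(add(Z, mul(SSZ, SZ))), add(S^4(Z), Z)), add(mul(Z, SZ), mul(Z, SZ)))
  step 3: add(S(add(add(Z, mul(SSZ, SZ)), add(S^4(Z), Z))), add(mul(Z, SZ), mul(Z, SZ)))
  step 4: S(add(add(add(Z, mul(SSZ, SZ)), add(S^4(Z), Z)), add(mul(Z, SZ), mul(Z, SZ))))
  step 5: S(add(add(mul(SSZ, SZ), add(S^4(Z), Z)), add(mul(Z, SZ), mul(Z, SZ))))
  step 6: S(add(add(add(SZ, mul(SZ, SZ)), add(S^4(Z), Z)), add(mul(Z, SZ), mul(Z, SZ))))
  step 7: S(add(add(S(add(Z, mul(SZ, SZ))), add(S^4(Z), Z)), add(mul(Z, SZ), mul(Z, SZ))))
  step 8: S(add(S(add(add(Z, mul(SZ, SZ)), add(S^4(Z), Z))), add(mul(Z, SZ), mul(Z, SZ))))
  step 9: S(S(add(add(add(Z, mul(SZ, SZ)), add(S^4(Z), Z)), add(mul(Z, SZ), mul(Z, SZ)))))
  step 10: S(S(add(add(mul(SZ, SZ), add(S^4(Z), Z)), add(mul(Z, SZ), mul(Z, SZ)))))
  step 11: S(S(add(add(add(SZ, mul(Z, SZ)), add(S^4(Z), Z)), add(mul(Z, SZ), mul(Z, SZ)))))
  step 12: S(S(add(add(S(add(Z, mul(Z, SZ))), add(S^4(Z), Z)), add(mul(Z, SZ), mul(Z, SZ)))))
  step 13: S(S(add(S(add(add(Z, mul(Z, SZ)), add(S^4(Z), Z))), add(mul(Z, SZ), mul(Z, SZ)))))
  step 14: S(S(S(add(add(add(Z, mul(Z, SZ)), add(S^4(Z), Z)), add(mul(Z, SZ), mul(Z, SZ))))))
  step 15: S(S(S(add(add(mul(Z, SZ), add(S^4(Z), Z)), add(mul(Z, SZ), mul(Z, SZ))))))
  step 16: S(S(S(add(add(Z, add(S^4(Z), Z)), add(mul(Z, SZ), mul(Z, SZ))))))
  step 17: S(S(S(add(add(S^4(Z), Z), add(mul(Z, SZ), mul(Z, SZ))))))
  step 18: S(S(S(add(S(add(SSSZ, Z)), add(mul(Z, SZ), mul(Z, SZ))))))
  step 19: S(S(S(S(add(add(SSSZ, Z), add(mul(Z, SZ), mul(Z, SZ)))))))
  step 20: S(S(S(S(add(S(add(SSZ, Z)), add(mul(Z, SZ), mul(Z, SZ)))))))
  step 21: S(S(S(S(S(add(add(SSZ, Z), add(mul(Z, SZ), mul(Z, SZ))))))))
  step 22: S(S(S(S(S(add(S(add(SZ, Z)), add(mul(Z, SZ), mul(Z, SZ))))))))
  step 23: S(S(S(S(S(S(add(add(SZ, Z), add(mul(Z, SZ), mul(Z, SZ)))))))))
  step 24: S(S(S(S(S(S(add(S(add(Z, Z)), add(mul(Z, SZ), mul(Z, SZ)))))))))
  step 25: S(S(S(S(S(S(S(add(add(Z, Z), add(mul(Z, SZ), mul(Z, SZ))))))))))
  step 26: S(S(S(S(S(S(S(add(Z, add(mul(Z, SZ), mul(Z, SZ))))))))))
  step 27: S(S(S(S(S(S(S(add(mul(Z, SZ), mul(Z, SZ)))))))))
  step 28: S(S(S(S(S(S(S(add(Z, mul(Z, SZ)))))))))
  step 29: S(S(S(S(S(S(S(mul(Z, SZ))))))))
  step 30: S^7(Z)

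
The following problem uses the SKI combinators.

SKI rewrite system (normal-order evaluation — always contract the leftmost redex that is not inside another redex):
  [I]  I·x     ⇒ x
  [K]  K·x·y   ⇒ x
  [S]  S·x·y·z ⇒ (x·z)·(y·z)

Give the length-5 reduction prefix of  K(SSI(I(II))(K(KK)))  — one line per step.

  start: K(SSI(I(II))(K(KK)))
  [1] K(S(I(II))(I(I(II)))(K(KK)))
  [2] K(I(II)(K(KK))(I(I(II))(K(KK))))
  [3] K(II(K(KK))(I(I(II))(K(KK))))
  [4] K(I(K(KK))(I(I(II))(K(KK))))
  [5] K(K(KK)(I(I(II))(K(KK))))

Answer: after 5 steps: K(K(KK)(I(I(II))(K(KK))))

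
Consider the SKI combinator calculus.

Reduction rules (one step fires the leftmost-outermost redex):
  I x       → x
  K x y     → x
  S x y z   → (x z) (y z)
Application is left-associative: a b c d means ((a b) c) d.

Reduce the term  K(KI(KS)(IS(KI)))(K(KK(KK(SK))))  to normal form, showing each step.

Answer: normal form = S(KI)  (in 4 steps)

Working:
  start: K(KI(KS)(IS(KI)))(K(KK(KK(SK))))
  [1] KI(KS)(IS(KI))
  [2] I(IS(KI))
  [3] IS(KI)
  [4] S(KI)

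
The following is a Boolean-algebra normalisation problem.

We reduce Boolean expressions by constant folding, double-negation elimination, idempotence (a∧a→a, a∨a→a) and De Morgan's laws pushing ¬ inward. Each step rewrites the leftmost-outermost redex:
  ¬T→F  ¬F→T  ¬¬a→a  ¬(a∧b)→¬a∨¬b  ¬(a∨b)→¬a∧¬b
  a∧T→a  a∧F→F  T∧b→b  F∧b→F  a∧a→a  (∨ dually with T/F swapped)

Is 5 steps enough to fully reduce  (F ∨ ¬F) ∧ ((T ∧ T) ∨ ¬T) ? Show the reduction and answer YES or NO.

Answer: YES — reaches normal form T in 5 ≤ 5 steps

Reduction:
  start: (F ∨ ¬F) ∧ ((T ∧ T) ∨ ¬T)
  →1  ¬F ∧ ((T ∧ T) ∨ ¬T)
  →2  T ∧ ((T ∧ T) ∨ ¬T)
  →3  (T ∧ T) ∨ ¬T
  →4  T ∨ ¬T
  →5  T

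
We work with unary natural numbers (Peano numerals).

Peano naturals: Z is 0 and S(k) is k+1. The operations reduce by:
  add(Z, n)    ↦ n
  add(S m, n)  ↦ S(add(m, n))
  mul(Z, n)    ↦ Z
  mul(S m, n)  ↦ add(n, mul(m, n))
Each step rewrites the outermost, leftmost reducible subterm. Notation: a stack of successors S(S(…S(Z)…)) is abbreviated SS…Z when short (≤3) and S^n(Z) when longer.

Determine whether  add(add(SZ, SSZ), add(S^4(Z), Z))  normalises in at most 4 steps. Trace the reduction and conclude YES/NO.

  start: add(add(SZ, SSZ), add(S^4(Z), Z))
  step 1: add(S(add(Z, SSZ)), add(S^4(Z), Z))
  step 2: S(add(add(Z, SSZ), add(S^4(Z), Z)))
  step 3: S(add(SSZ, add(S^4(Z), Z)))
  step 4: S(S(add(SZ, add(S^4(Z), Z))))

Answer: NO — after 4 steps the term is S(S(add(SZ, add(S^4(Z), Z)))), not yet normal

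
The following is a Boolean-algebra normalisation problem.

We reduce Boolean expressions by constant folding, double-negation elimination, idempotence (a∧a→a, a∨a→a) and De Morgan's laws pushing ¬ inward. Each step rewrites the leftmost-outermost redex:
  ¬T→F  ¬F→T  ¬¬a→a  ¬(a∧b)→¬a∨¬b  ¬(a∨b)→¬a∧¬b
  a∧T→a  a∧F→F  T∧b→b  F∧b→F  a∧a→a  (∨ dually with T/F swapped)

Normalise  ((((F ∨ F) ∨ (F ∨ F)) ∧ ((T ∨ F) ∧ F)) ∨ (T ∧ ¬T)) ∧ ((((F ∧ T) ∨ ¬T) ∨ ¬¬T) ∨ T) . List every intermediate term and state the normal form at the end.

  start: ((((F ∨ F) ∨ (F ∨ F)) ∧ ((T ∨ F) ∧ F)) ∨ (T ∧ ¬T)) ∧ ((((F ∧ T) ∨ ¬T) ∨ ¬¬T) ∨ T)
  →1  (((F ∨ F) ∧ ((T ∨ F) ∧ F)) ∨ (T ∧ ¬T)) ∧ ((((F ∧ T) ∨ ¬T) ∨ ¬¬T) ∨ T)
  →2  ((F ∧ ((T ∨ F) ∧ F)) ∨ (T ∧ ¬T)) ∧ ((((F ∧ T) ∨ ¬T) ∨ ¬¬T) ∨ T)
  →3  (F ∨ (T ∧ ¬T)) ∧ ((((F ∧ T) ∨ ¬T) ∨ ¬¬T) ∨ T)
  →4  (T ∧ ¬T) ∧ ((((F ∧ T) ∨ ¬T) ∨ ¬¬T) ∨ T)
  →5  ¬T ∧ ((((F ∧ T) ∨ ¬T) ∨ ¬¬T) ∨ T)
  →6  F ∧ ((((F ∧ T) ∨ ¬T) ∨ ¬¬T) ∨ T)
  →7  F

Answer: normal form = F  (in 7 steps)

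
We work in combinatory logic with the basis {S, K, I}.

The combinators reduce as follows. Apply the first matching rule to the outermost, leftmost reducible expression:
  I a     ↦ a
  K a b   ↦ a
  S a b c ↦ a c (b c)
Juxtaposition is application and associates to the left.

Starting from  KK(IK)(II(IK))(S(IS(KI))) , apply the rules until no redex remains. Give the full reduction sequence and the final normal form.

Answer: normal form = K  (in 5 steps)

Working:
  start: KK(IK)(II(IK))(S(IS(KI)))
  step 1: K(II(IK))(S(IS(KI)))
  step 2: II(IK)
  step 3: I(IK)
  step 4: IK
  step 5: K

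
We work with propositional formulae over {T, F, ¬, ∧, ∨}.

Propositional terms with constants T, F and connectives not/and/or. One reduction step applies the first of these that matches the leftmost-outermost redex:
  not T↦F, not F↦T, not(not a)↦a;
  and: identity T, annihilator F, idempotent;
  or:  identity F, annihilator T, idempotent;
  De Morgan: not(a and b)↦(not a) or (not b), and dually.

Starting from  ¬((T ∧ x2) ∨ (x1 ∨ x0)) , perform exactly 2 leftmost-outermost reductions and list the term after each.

Answer: after 2 steps: (¬T ∨ ¬x2) ∧ ¬(x1 ∨ x0)

Reduction:
  start: ¬((T ∧ x2) ∨ (x1 ∨ x0))
  [1] ¬(T ∧ x2) ∧ ¬(x1 ∨ x0)
  [2] (¬T ∨ ¬x2) ∧ ¬(x1 ∨ x0)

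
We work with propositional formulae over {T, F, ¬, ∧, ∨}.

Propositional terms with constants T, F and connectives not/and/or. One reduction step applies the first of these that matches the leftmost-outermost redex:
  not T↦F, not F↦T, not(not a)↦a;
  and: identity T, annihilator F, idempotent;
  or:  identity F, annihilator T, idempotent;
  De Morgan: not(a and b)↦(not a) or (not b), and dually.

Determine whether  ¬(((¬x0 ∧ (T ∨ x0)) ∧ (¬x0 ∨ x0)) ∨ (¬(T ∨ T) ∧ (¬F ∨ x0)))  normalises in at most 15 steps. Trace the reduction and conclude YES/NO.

  start: ¬(((¬x0 ∧ (T ∨ x0)) ∧ (¬x0 ∨ x0)) ∨ (¬(T ∨ T) ∧ (¬F ∨ x0)))
  [1] ¬((¬x0 ∧ (T ∨ x0)) ∧ (¬x0 ∨ x0)) ∧ ¬(¬(T ∨ T) ∧ (¬F ∨ x0))
  [2] (¬(¬x0 ∧ (T ∨ x0)) ∨ ¬(¬x0 ∨ x0)) ∧ ¬(¬(T ∨ T) ∧ (¬F ∨ x0))
  [3] ((¬¬x0 ∨ ¬(T ∨ x0)) ∨ ¬(¬x0 ∨ x0)) ∧ ¬(¬(T ∨ T) ∧ (¬F ∨ x0))
  [4] ((x0 ∨ ¬(T ∨ x0)) ∨ ¬(¬x0 ∨ x0)) ∧ ¬(¬(T ∨ T) ∧ (¬F ∨ x0))
  [5] ((x0 ∨ (¬T ∧ ¬x0)) ∨ ¬(¬x0 ∨ x0)) ∧ ¬(¬(T ∨ T) ∧ (¬F ∨ x0))
  [6] ((x0 ∨ (F ∧ ¬x0)) ∨ ¬(¬x0 ∨ x0)) ∧ ¬(¬(T ∨ T) ∧ (¬F ∨ x0))
  [7] ((x0 ∨ F) ∨ ¬(¬x0 ∨ x0)) ∧ ¬(¬(T ∨ T) ∧ (¬F ∨ x0))
  [8] (x0 ∨ ¬(¬x0 ∨ x0)) ∧ ¬(¬(T ∨ T) ∧ (¬F ∨ x0))
  [9] (x0 ∨ (¬¬x0 ∧ ¬x0)) ∧ ¬(¬(T ∨ T) ∧ (¬F ∨ x0))
  [10] (x0 ∨ (x0 ∧ ¬x0)) ∧ ¬(¬(T ∨ T) ∧ (¬F ∨ x0))
  [11] (x0 ∨ (x0 ∧ ¬x0)) ∧ (¬¬(T ∨ T) ∨ ¬(¬F ∨ x0))
  [12] (x0 ∨ (x0 ∧ ¬x0)) ∧ ((T ∨ T) ∨ ¬(¬F ∨ x0))
  [13] (x0 ∨ (x0 ∧ ¬x0)) ∧ (T ∨ ¬(¬F ∨ x0))
  [14] (x0 ∨ (x0 ∧ ¬x0)) ∧ T
  [15] x0 ∨ (x0 ∧ ¬x0)

Answer: YES — reaches normal form x0 ∨ (x0 ∧ ¬x0) in 15 ≤ 15 steps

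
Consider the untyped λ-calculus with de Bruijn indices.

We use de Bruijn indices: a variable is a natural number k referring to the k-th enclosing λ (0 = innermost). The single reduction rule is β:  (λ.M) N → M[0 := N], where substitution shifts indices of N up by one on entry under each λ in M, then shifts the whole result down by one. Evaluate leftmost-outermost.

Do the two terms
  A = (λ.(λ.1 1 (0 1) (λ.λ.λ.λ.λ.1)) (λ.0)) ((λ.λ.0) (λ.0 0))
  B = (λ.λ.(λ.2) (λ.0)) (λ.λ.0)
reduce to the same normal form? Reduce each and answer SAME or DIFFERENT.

Answer: DIFFERENT — A ⇓ λ.λ.λ.λ.λ.1, B ⇓ λ.λ.λ.0

Derivation:
Term A:
  start: (λ.(λ.1 1 (0 1) (λ.λ.λ.λ.λ.1)) (λ.0)) ((λ.λ.0) (λ.0 0))
  step 1: (λ.(λ.λ.0) (λ.0 0) ((λ.λ.0) (λ.0 0)) (0 ((λ.λ.0) (λ.0 0))) (λ.λ.λ.λ.λ.1)) (λ.0)
  step 2: (λ.λ.0) (λ.0 0) ((λ.λ.0) (λ.0 0)) ((λ.0) ((λ.λ.0) (λ.0 0))) (λ.λ.λ.λ.λ.1)
  step 3: (λ.0) ((λ.λ.0) (λ.0 0)) ((λ.0) ((λ.λ.0) (λ.0 0))) (λ.λ.λ.λ.λ.1)
  step 4: (λ.λ.0) (λ.0 0) ((λ.0) ((λ.λ.0) (λ.0 0))) (λ.λ.λ.λ.λ.1)
  step 5: (λ.0) ((λ.0) ((λ.λ.0) (λ.0 0))) (λ.λ.λ.λ.λ.1)
  step 6: (λ.0) ((λ.λ.0) (λ.0 0)) (λ.λ.λ.λ.λ.1)
  step 7: (λ.λ.0) (λ.0 0) (λ.λ.λ.λ.λ.1)
  step 8: (λ.0) (λ.λ.λ.λ.λ.1)
  step 9: λ.λ.λ.λ.λ.1

Term B:
  start: (λ.λ.(λ.2) (λ.0)) (λ.λ.0)
  step 1: λ.(λ.λ.λ.0) (λ.0)
  step 2: λ.λ.λ.0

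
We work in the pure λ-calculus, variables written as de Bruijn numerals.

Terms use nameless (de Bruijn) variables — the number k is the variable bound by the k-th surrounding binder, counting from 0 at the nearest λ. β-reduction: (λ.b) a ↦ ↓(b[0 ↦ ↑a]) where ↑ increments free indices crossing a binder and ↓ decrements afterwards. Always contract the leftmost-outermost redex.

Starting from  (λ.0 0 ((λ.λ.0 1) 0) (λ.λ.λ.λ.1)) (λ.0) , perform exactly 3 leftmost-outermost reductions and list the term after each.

  start: (λ.0 0 ((λ.λ.0 1) 0) (λ.λ.λ.λ.1)) (λ.0)
  →1  (λ.0) (λ.0) ((λ.λ.0 1) (λ.0)) (λ.λ.λ.λ.1)
  →2  (λ.0) ((λ.λ.0 1) (λ.0)) (λ.λ.λ.λ.1)
  →3  (λ.λ.0 1) (λ.0) (λ.λ.λ.λ.1)

Answer: after 3 steps: (λ.λ.0 1) (λ.0) (λ.λ.λ.λ.1)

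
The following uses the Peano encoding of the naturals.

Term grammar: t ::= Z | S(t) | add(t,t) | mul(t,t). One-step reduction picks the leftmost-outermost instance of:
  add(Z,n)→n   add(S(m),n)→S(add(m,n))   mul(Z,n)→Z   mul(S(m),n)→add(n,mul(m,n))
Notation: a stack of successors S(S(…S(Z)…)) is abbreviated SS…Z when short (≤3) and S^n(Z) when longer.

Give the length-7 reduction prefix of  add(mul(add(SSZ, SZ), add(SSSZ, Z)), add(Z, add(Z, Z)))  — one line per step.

Answer: after 7 steps: S(add(S(add(add(SZ, Z), mul(add(SZ, SZ), add(SSSZ, Z)))), add(Z, add(Z, Z))))

Derivation:
  start: add(mul(add(SSZ, SZ), add(SSSZ, Z)), add(Z, add(Z, Z)))
  step 1: add(mul(S(add(SZ, SZ)), add(SSSZ, Z)), add(Z, add(Z, Z)))
  step 2: add(add(add(SSSZ, Z), mul(add(SZ, SZ), add(SSSZ, Z))), add(Z, add(Z, Z)))
  step 3: add(add(S(add(SSZ, Z)), mul(add(SZ, SZ), add(SSSZ, Z))), add(Z, add(Z, Z)))
  step 4: add(S(add(add(SSZ, Z), mul(add(SZ, SZ), add(SSSZ, Z)))), add(Z, add(Z, Z)))
  step 5: S(add(add(add(SSZ, Z), mul(add(SZ, SZ), add(SSSZ, Z))), add(Z, add(Z, Z))))
  step 6: S(add(add(S(add(SZ, Z)), mul(add(SZ, SZ), add(SSSZ, Z))), add(Z, add(Z, Z))))
  step 7: S(add(S(add(add(SZ, Z), mul(add(SZ, SZ), add(SSSZ, Z)))), add(Z, add(Z, Z))))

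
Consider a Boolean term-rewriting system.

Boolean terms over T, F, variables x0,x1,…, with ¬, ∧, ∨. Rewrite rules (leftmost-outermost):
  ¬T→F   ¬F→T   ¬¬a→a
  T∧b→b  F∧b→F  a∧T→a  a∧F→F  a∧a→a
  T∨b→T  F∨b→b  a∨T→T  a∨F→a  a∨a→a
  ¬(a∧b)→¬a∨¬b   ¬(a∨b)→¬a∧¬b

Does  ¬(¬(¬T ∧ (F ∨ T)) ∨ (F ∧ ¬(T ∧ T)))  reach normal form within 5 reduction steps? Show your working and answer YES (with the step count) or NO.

Answer: YES — reaches normal form F in 5 ≤ 5 steps

Working:
  start: ¬(¬(¬T ∧ (F ∨ T)) ∨ (F ∧ ¬(T ∧ T)))
  [1] ¬¬(¬T ∧ (F ∨ T)) ∧ ¬(F ∧ ¬(T ∧ T))
  [2] (¬T ∧ (F ∨ T)) ∧ ¬(F ∧ ¬(T ∧ T))
  [3] (F ∧ (F ∨ T)) ∧ ¬(F ∧ ¬(T ∧ T))
  [4] F ∧ ¬(F ∧ ¬(T ∧ T))
  [5] F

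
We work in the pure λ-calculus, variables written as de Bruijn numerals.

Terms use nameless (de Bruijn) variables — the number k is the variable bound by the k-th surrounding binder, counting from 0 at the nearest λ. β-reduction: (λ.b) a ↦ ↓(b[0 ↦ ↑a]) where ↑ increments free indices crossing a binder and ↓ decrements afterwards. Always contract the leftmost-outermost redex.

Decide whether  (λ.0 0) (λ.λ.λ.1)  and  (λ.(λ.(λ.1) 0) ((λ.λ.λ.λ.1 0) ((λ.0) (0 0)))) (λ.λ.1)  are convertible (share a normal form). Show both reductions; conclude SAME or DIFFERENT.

Term A:
  start: (λ.0 0) (λ.λ.λ.1)
  →1  (λ.λ.λ.1) (λ.λ.λ.1)
  →2  λ.λ.1

Term B:
  start: (λ.(λ.(λ.1) 0) ((λ.λ.λ.λ.1 0) ((λ.0) (0 0)))) (λ.λ.1)
  →1  (λ.(λ.1) 0) ((λ.λ.λ.λ.1 0) ((λ.0) ((λ.λ.1) (λ.λ.1))))
  →2  (λ.(λ.λ.λ.λ.1 0) ((λ.0) ((λ.λ.1) (λ.λ.1)))) ((λ.λ.λ.λ.1 0) ((λ.0) ((λ.λ.1) (λ.λ.1))))
  →3  (λ.λ.λ.λ.1 0) ((λ.0) ((λ.λ.1) (λ.λ.1)))
  →4  λ.λ.λ.1 0

Answer: DIFFERENT — A ⇓ λ.λ.1, B ⇓ λ.λ.λ.1 0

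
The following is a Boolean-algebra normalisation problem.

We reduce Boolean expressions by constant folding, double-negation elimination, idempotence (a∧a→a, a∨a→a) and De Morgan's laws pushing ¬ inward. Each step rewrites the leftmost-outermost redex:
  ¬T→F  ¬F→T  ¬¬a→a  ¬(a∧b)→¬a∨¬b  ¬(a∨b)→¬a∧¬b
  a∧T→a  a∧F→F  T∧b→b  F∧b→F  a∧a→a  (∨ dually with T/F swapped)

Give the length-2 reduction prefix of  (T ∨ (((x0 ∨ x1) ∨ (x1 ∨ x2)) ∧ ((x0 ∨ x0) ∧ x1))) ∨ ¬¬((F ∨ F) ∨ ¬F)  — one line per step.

Answer: after 2 steps: T

Derivation:
  start: (T ∨ (((x0 ∨ x1) ∨ (x1 ∨ x2)) ∧ ((x0 ∨ x0) ∧ x1))) ∨ ¬¬((F ∨ F) ∨ ¬F)
  →1  T ∨ ¬¬((F ∨ F) ∨ ¬F)
  →2  T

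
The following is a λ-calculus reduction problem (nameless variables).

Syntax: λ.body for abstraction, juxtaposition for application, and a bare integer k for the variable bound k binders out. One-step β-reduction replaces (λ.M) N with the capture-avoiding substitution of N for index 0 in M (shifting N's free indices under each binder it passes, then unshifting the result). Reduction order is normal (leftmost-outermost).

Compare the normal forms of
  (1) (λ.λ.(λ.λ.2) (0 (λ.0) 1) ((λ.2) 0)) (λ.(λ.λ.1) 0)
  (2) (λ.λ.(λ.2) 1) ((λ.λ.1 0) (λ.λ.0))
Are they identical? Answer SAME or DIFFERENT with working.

Term A:
  start: (λ.λ.(λ.λ.2) (0 (λ.0) 1) ((λ.2) 0)) (λ.(λ.λ.1) 0)
  [1] λ.(λ.λ.2) (0 (λ.0) (λ.(λ.λ.1) 0)) ((λ.λ.(λ.λ.1) 0) 0)
  [2] λ.(λ.1) ((λ.λ.(λ.λ.1) 0) 0)
  [3] λ.0

Term B:
  start: (λ.λ.(λ.2) 1) ((λ.λ.1 0) (λ.λ.0))
  [1] λ.(λ.(λ.λ.1 0) (λ.λ.0)) ((λ.λ.1 0) (λ.λ.0))
  [2] λ.(λ.λ.1 0) (λ.λ.0)
  [3] λ.λ.(λ.λ.0) 0
  [4] λ.λ.λ.0

Answer: DIFFERENT — A ⇓ λ.0, B ⇓ λ.λ.λ.0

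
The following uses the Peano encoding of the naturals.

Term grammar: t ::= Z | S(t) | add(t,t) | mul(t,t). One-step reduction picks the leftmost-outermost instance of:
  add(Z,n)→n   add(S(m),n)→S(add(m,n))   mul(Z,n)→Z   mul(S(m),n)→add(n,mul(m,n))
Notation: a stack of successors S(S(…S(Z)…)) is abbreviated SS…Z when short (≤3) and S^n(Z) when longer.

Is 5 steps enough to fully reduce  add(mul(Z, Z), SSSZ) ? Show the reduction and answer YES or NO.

  start: add(mul(Z, Z), SSSZ)
  [1] add(Z, SSSZ)
  [2] SSSZ

Answer: YES — reaches normal form SSSZ in 2 ≤ 5 steps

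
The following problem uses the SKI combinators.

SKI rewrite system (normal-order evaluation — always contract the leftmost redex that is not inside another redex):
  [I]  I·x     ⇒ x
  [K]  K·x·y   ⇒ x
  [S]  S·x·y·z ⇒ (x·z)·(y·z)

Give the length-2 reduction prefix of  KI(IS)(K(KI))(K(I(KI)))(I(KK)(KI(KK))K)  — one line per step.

Answer: after 2 steps: K(KI)(K(I(KI)))(I(KK)(KI(KK))K)

Working:
  start: KI(IS)(K(KI))(K(I(KI)))(I(KK)(KI(KK))K)
  →1  I(K(KI))(K(I(KI)))(I(KK)(KI(KK))K)
  →2  K(KI)(K(I(KI)))(I(KK)(KI(KK))K)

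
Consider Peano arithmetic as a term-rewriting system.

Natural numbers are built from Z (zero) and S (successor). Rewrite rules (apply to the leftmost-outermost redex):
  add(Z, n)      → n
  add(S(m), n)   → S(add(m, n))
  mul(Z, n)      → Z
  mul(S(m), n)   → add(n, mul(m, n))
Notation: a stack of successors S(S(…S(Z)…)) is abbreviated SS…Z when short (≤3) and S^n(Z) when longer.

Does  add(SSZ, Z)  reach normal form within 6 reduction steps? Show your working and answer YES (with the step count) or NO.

Answer: YES — reaches normal form SSZ in 3 ≤ 6 steps

Working:
  start: add(SSZ, Z)
  [1] S(add(SZ, Z))
  [2] S(S(add(Z, Z)))
  [3] SSZ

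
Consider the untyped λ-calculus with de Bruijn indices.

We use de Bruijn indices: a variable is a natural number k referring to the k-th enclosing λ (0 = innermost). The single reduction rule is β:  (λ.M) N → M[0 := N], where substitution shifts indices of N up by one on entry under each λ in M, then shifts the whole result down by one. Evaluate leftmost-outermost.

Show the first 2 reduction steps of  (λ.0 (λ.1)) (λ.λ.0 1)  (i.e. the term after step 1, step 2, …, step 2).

  start: (λ.0 (λ.1)) (λ.λ.0 1)
  step 1: (λ.λ.0 1) (λ.λ.λ.0 1)
  step 2: λ.0 (λ.λ.λ.0 1)

Answer: after 2 steps: λ.0 (λ.λ.λ.0 1)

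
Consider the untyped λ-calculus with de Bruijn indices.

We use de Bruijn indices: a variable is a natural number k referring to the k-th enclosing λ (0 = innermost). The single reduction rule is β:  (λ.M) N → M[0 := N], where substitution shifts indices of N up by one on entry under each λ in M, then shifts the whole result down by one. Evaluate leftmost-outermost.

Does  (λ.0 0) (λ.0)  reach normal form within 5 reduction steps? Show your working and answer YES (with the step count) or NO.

Answer: YES — reaches normal form λ.0 in 2 ≤ 5 steps

Derivation:
  start: (λ.0 0) (λ.0)
  →1  (λ.0) (λ.0)
  →2  λ.0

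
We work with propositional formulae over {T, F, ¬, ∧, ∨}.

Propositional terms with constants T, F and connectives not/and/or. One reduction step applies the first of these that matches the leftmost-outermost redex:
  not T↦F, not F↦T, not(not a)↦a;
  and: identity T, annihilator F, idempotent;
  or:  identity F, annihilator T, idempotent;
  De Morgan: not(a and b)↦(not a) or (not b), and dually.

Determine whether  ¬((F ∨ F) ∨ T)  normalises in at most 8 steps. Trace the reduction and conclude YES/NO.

Answer: YES — reaches normal form F in 6 ≤ 8 steps

Reduction:
  start: ¬((F ∨ F) ∨ T)
  [1] ¬(F ∨ F) ∧ ¬T
  [2] (¬F ∧ ¬F) ∧ ¬T
  [3] ¬F ∧ ¬T
  [4] T ∧ ¬T
  [5] ¬T
  [6] F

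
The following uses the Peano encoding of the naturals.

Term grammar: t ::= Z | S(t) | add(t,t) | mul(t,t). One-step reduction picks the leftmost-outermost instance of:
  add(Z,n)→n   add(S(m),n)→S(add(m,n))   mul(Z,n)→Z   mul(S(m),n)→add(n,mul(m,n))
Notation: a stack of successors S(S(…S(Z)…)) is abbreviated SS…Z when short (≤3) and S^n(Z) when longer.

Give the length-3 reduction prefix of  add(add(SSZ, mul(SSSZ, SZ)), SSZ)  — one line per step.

Answer: after 3 steps: S(add(S(add(Z, mul(SSSZ, SZ))), SSZ))

Reduction:
  start: add(add(SSZ, mul(SSSZ, SZ)), SSZ)
  step 1: add(S(add(SZ, mul(SSSZ, SZ))), SSZ)
  step 2: S(add(add(SZ, mul(SSSZ, SZ)), SSZ))
  step 3: S(add(S(add(Z, mul(SSSZ, SZ))), SSZ))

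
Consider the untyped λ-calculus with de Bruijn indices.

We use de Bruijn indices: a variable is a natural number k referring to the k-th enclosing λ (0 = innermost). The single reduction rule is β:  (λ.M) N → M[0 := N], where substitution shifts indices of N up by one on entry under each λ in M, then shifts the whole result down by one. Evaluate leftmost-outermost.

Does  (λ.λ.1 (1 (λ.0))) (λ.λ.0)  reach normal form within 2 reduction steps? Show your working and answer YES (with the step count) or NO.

  start: (λ.λ.1 (1 (λ.0))) (λ.λ.0)
  step 1: λ.(λ.λ.0) ((λ.λ.0) (λ.0))
  step 2: λ.λ.0

Answer: YES — reaches normal form λ.λ.0 in 2 ≤ 2 steps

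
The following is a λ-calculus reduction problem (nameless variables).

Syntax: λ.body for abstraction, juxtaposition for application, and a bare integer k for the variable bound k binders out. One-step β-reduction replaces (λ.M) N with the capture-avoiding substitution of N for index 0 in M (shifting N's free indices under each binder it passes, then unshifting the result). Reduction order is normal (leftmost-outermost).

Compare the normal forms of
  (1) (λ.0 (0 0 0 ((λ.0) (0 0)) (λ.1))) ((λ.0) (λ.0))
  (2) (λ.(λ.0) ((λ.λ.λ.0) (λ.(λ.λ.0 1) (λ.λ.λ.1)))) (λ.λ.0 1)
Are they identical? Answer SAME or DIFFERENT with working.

Term A:
  start: (λ.0 (0 0 0 ((λ.0) (0 0)) (λ.1))) ((λ.0) (λ.0))
  step 1: (λ.0) (λ.0) ((λ.0) (λ.0) ((λ.0) (λ.0)) ((λ.0) (λ.0)) ((λ.0) ((λ.0) (λ.0) ((λ.0) (λ.0)))) (λ.(λ.0) (λ.0)))
  step 2: (λ.0) ((λ.0) (λ.0) ((λ.0) (λ.0)) ((λ.0) (λ.0)) ((λ.0) ((λ.0) (λ.0) ((λ.0) (λ.0)))) (λ.(λ.0) (λ.0)))
  step 3: (λ.0) (λ.0) ((λ.0) (λ.0)) ((λ.0) (λ.0)) ((λ.0) ((λ.0) (λ.0) ((λ.0) (λ.0)))) (λ.(λ.0) (λ.0))
  step 4: (λ.0) ((λ.0) (λ.0)) ((λ.0) (λ.0)) ((λ.0) ((λ.0) (λ.0) ((λ.0) (λ.0)))) (λ.(λ.0) (λ.0))
  step 5: (λ.0) (λ.0) ((λ.0) (λ.0)) ((λ.0) ((λ.0) (λ.0) ((λ.0) (λ.0)))) (λ.(λ.0) (λ.0))
  step 6: (λ.0) ((λ.0) (λ.0)) ((λ.0) ((λ.0) (λ.0) ((λ.0) (λ.0)))) (λ.(λ.0) (λ.0))
  step 7: (λ.0) (λ.0) ((λ.0) ((λ.0) (λ.0) ((λ.0) (λ.0)))) (λ.(λ.0) (λ.0))
  step 8: (λ.0) ((λ.0) ((λ.0) (λ.0) ((λ.0) (λ.0)))) (λ.(λ.0) (λ.0))
  step 9: (λ.0) ((λ.0) (λ.0) ((λ.0) (λ.0))) (λ.(λ.0) (λ.0))
  step 10: (λ.0) (λ.0) ((λ.0) (λ.0)) (λ.(λ.0) (λ.0))
  step 11: (λ.0) ((λ.0) (λ.0)) (λ.(λ.0) (λ.0))
  step 12: (λ.0) (λ.0) (λ.(λ.0) (λ.0))
  step 13: (λ.0) (λ.(λ.0) (λ.0))
  step 14: λ.(λ.0) (λ.0)
  step 15: λ.λ.0

Term B:
  start: (λ.(λ.0) ((λ.λ.λ.0) (λ.(λ.λ.0 1) (λ.λ.λ.1)))) (λ.λ.0 1)
  step 1: (λ.0) ((λ.λ.λ.0) (λ.(λ.λ.0 1) (λ.λ.λ.1)))
  step 2: (λ.λ.λ.0) (λ.(λ.λ.0 1) (λ.λ.λ.1))
  step 3: λ.λ.0

Answer: SAME — A ⇓ λ.λ.0, B ⇓ λ.λ.0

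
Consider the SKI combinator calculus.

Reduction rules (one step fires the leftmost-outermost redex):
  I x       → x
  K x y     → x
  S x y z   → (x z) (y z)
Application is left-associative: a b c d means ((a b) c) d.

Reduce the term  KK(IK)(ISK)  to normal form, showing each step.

  start: KK(IK)(ISK)
  →1  K(ISK)
  →2  K(SK)

Answer: normal form = K(SK)  (in 2 steps)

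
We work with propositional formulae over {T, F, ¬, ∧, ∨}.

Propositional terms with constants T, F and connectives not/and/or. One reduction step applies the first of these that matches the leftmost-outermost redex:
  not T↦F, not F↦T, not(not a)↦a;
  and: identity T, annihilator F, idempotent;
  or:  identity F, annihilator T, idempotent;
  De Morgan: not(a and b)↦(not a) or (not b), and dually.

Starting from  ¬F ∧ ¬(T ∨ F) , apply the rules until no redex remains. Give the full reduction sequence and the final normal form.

Answer: normal form = F  (in 5 steps)

Working:
  start: ¬F ∧ ¬(T ∨ F)
  step 1: T ∧ ¬(T ∨ F)
  step 2: ¬(T ∨ F)
  step 3: ¬T ∧ ¬F
  step 4: F ∧ ¬F
  step 5: F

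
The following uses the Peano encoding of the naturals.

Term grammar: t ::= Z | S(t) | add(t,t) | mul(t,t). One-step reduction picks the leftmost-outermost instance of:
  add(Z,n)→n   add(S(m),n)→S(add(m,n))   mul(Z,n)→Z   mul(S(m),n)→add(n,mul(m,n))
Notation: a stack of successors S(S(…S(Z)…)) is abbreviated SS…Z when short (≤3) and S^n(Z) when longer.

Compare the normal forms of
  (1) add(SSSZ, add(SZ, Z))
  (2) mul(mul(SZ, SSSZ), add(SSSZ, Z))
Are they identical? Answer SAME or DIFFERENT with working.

Term A:
  start: add(SSSZ, add(SZ, Z))
  →1  S(add(SSZ, add(SZ, Z)))
  →2  S(S(add(SZ, add(SZ, Z))))
  →3  S(S(S(add(Z, add(SZ, Z)))))
  →4  S(S(S(add(SZ, Z))))
  →5  S(S(S(S(add(Z, Z)))))
  →6  S^4(Z)

Term B:
  start: mul(mul(SZ, SSSZ), add(SSSZ, Z))
  →1  mul(add(SSSZ, mul(Z, SSSZ)), add(SSSZ, Z))
  →2  mul(S(add(SSZ, mul(Z, SSSZ))), add(SSSZ, Z))
  →3  add(add(SSSZ, Z), mul(add(SSZ, mul(Z, SSSZ)), add(SSSZ, Z)))
  →4  add(S(add(SSZ, Z)), mul(add(SSZ, mul(Z, SSSZ)), add(SSSZ, Z)))
  →5  S(add(add(SSZ, Z), mul(add(SSZ, mul(Z, SSSZ)), add(SSSZ, Z))))
  →6  S(add(S(add(SZ, Z)), mul(add(SSZ, mul(Z, SSSZ)), add(SSSZ, Z))))
  →7  S(S(add(add(SZ, Z), mul(add(SSZ, mul(Z, SSSZ)), add(SSSZ, Z)))))
  →8  S(S(add(S(add(Z, Z)), mul(add(SSZ, mul(Z, SSSZ)), add(SSSZ, Z)))))
  →9  S(S(S(add(add(Z, Z), mul(add(SSZ, mul(Z, SSSZ)), add(SSSZ, Z))))))
  →10  S(S(S(add(Z, mul(add(SSZ, mul(Z, SSSZ)), add(SSSZ, Z))))))
  →11  S(S(S(mul(add(SSZ, mul(Z, SSSZ)), add(SSSZ, Z)))))
  →12  S(S(S(mul(S(add(SZ, mul(Z, SSSZ))), add(SSSZ, Z)))))
  →13  S(S(S(add(add(SSSZ, Z), mul(add(SZ, mul(Z, SSSZ)), add(SSSZ, Z))))))
  →14  S(S(S(add(S(add(SSZ, Z)), mul(add(SZ, mul(Z, SSSZ)), add(SSSZ, Z))))))
  →15  S(S(S(S(add(add(SSZ, Z), mul(add(SZ, mul(Z, SSSZ)), add(SSSZ, Z)))))))
  →16  S(S(S(S(add(S(add(SZ, Z)), mul(add(SZ, mul(Z, SSSZ)), add(SSSZ, Z)))))))
  →17  S(S(S(S(S(add(add(SZ, Z), mul(add(SZ, mul(Z, SSSZ)), add(SSSZ, Z))))))))
  →18  S(S(S(S(S(add(S(add(Z, Z)), mul(add(SZ, mul(Z, SSSZ)), add(SSSZ, Z))))))))
  →19  S(S(S(S(S(S(add(add(Z, Z), mul(add(SZ, mul(Z, SSSZ)), add(SSSZ, Z)))))))))
  →20  S(S(S(S(S(S(add(Z, mul(add(SZ, mul(Z, SSSZ)), add(SSSZ, Z)))))))))
  →21  S(S(S(S(S(S(mul(add(SZ, mul(Z, SSSZ)), add(SSSZ, Z))))))))
  →22  S(S(S(S(S(S(mul(S(add(Z, mul(Z, SSSZ))), add(SSSZ, Z))))))))
  →23  S(S(S(S(S(S(add(add(SSSZ, Z), mul(add(Z, mul(Z, SSSZ)), add(SSSZ, Z)))))))))
  →24  S(S(S(S(S(S(add(S(add(SSZ, Z)), mul(add(Z, mul(Z, SSSZ)), add(SSSZ, Z)))))))))
  →25  S(S(S(S(S(S(S(add(add(SSZ, Z), mul(add(Z, mul(Z, SSSZ)), add(SSSZ, Z))))))))))
  →26  S(S(S(S(S(S(S(add(S(add(SZ, Z)), mul(add(Z, mul(Z, SSSZ)), add(SSSZ, Z))))))))))
  →27  S(S(S(S(S(S(S(S(add(add(SZ, Z), mul(add(Z, mul(Z, SSSZ)), add(SSSZ, Z)))))))))))
  →28  S(S(S(S(S(S(S(S(add(S(add(Z, Z)), mul(add(Z, mul(Z, SSSZ)), add(SSSZ, Z)))))))))))
  →29  S(S(S(S(S(S(S(S(S(add(add(Z, Z), mul(add(Z, mul(Z, SSSZ)), add(SSSZ, Z))))))))))))
  →30  S(S(S(S(S(S(S(S(S(add(Z, mul(add(Z, mul(Z, SSSZ)), add(SSSZ, Z))))))))))))
  →31  S(S(S(S(S(S(S(S(S(mul(add(Z, mul(Z, SSSZ)), add(SSSZ, Z)))))))))))
  →32  S(S(S(S(S(S(S(S(S(mul(mul(Z, SSSZ), add(SSSZ, Z)))))))))))
  →33  S(S(S(S(S(S(S(S(S(mul(Z, add(SSSZ, Z)))))))))))
  →34  S^9(Z)

Answer: DIFFERENT — A ⇓ S^4(Z), B ⇓ S^9(Z)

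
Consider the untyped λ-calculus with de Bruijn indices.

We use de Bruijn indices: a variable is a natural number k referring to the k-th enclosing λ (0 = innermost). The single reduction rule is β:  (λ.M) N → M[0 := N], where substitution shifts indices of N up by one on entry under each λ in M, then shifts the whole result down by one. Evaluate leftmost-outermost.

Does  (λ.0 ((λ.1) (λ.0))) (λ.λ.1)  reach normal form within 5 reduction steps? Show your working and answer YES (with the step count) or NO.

  start: (λ.0 ((λ.1) (λ.0))) (λ.λ.1)
  [1] (λ.λ.1) ((λ.λ.λ.1) (λ.0))
  [2] λ.(λ.λ.λ.1) (λ.0)
  [3] λ.λ.λ.1

Answer: YES — reaches normal form λ.λ.λ.1 in 3 ≤ 5 steps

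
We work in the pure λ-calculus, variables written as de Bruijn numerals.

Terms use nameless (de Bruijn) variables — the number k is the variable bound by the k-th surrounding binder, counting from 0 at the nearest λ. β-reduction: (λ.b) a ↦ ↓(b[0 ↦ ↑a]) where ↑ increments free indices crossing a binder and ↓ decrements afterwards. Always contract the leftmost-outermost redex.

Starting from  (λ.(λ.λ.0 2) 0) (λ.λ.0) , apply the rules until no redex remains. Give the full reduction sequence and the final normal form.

  start: (λ.(λ.λ.0 2) 0) (λ.λ.0)
  [1] (λ.λ.0 (λ.λ.0)) (λ.λ.0)
  [2] λ.0 (λ.λ.0)

Answer: normal form = λ.0 (λ.λ.0)  (in 2 steps)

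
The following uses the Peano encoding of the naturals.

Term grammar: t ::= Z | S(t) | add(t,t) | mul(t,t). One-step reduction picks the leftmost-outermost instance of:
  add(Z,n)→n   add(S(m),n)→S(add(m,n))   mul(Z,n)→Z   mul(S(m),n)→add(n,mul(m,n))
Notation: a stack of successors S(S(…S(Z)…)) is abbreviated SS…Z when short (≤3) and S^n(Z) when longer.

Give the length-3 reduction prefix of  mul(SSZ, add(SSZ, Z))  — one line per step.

  start: mul(SSZ, add(SSZ, Z))
  step 1: add(add(SSZ, Z), mul(SZ, add(SSZ, Z)))
  step 2: add(S(add(SZ, Z)), mul(SZ, add(SSZ, Z)))
  step 3: S(add(add(SZ, Z), mul(SZ, add(SSZ, Z))))

Answer: after 3 steps: S(add(add(SZ, Z), mul(SZ, add(SSZ, Z))))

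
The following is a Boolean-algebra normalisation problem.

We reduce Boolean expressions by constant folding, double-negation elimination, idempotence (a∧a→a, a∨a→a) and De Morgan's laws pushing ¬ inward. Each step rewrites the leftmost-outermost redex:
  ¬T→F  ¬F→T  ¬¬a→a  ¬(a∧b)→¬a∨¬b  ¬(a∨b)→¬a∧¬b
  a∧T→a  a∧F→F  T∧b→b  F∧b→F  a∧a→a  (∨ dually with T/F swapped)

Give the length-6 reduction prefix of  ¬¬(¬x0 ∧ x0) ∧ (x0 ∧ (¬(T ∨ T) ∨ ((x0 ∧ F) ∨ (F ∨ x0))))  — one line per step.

  start: ¬¬(¬x0 ∧ x0) ∧ (x0 ∧ (¬(T ∨ T) ∨ ((x0 ∧ F) ∨ (F ∨ x0))))
  step 1: (¬x0 ∧ x0) ∧ (x0 ∧ (¬(T ∨ T) ∨ ((x0 ∧ F) ∨ (F ∨ x0))))
  step 2: (¬x0 ∧ x0) ∧ (x0 ∧ ((¬T ∧ ¬T) ∨ ((x0 ∧ F) ∨ (F ∨ x0))))
  step 3: (¬x0 ∧ x0) ∧ (x0 ∧ (¬T ∨ ((x0 ∧ F) ∨ (F ∨ x0))))
  step 4: (¬x0 ∧ x0) ∧ (x0 ∧ (F ∨ ((x0 ∧ F) ∨ (F ∨ x0))))
  step 5: (¬x0 ∧ x0) ∧ (x0 ∧ ((x0 ∧ F) ∨ (F ∨ x0)))
  step 6: (¬x0 ∧ x0) ∧ (x0 ∧ (F ∨ (F ∨ x0)))

Answer: after 6 steps: (¬x0 ∧ x0) ∧ (x0 ∧ (F ∨ (F ∨ x0)))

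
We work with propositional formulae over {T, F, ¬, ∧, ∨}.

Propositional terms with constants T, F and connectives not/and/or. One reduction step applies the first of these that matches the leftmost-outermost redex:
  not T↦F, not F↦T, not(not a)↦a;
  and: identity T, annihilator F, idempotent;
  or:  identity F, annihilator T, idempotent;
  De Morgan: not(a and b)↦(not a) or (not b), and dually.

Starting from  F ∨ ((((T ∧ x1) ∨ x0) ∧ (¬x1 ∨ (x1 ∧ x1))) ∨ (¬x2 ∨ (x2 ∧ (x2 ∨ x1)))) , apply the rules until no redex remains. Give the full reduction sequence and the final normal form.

Answer: normal form = ((x1 ∨ x0) ∧ (¬x1 ∨ x1)) ∨ (¬x2 ∨ (x2 ∧ (x2 ∨ x1)))  (in 3 steps)

Reduction:
  start: F ∨ ((((T ∧ x1) ∨ x0) ∧ (¬x1 ∨ (x1 ∧ x1))) ∨ (¬x2 ∨ (x2 ∧ (x2 ∨ x1))))
  [1] (((T ∧ x1) ∨ x0) ∧ (¬x1 ∨ (x1 ∧ x1))) ∨ (¬x2 ∨ (x2 ∧ (x2 ∨ x1)))
  [2] ((x1 ∨ x0) ∧ (¬x1 ∨ (x1 ∧ x1))) ∨ (¬x2 ∨ (x2 ∧ (x2 ∨ x1)))
  [3] ((x1 ∨ x0) ∧ (¬x1 ∨ x1)) ∨ (¬x2 ∨ (x2 ∧ (x2 ∨ x1)))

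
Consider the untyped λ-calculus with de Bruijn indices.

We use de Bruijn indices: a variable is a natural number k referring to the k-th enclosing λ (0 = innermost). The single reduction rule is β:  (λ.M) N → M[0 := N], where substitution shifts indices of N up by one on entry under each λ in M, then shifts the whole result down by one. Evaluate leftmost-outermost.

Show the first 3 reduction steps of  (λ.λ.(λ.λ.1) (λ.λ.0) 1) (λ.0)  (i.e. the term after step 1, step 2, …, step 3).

Answer: after 3 steps: λ.λ.λ.0

Working:
  start: (λ.λ.(λ.λ.1) (λ.λ.0) 1) (λ.0)
  step 1: λ.(λ.λ.1) (λ.λ.0) (λ.0)
  step 2: λ.(λ.λ.λ.0) (λ.0)
  step 3: λ.λ.λ.0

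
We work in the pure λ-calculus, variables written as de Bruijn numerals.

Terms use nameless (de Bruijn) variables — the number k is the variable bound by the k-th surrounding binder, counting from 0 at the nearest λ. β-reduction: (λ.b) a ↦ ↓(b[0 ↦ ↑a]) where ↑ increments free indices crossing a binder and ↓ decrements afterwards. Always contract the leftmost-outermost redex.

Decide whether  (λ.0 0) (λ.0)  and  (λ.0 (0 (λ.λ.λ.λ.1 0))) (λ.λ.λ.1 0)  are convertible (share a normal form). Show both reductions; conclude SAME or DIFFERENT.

Term A:
  start: (λ.0 0) (λ.0)
  step 1: (λ.0) (λ.0)
  step 2: λ.0

Term B:
  start: (λ.0 (0 (λ.λ.λ.λ.1 0))) (λ.λ.λ.1 0)
  step 1: (λ.λ.λ.1 0) ((λ.λ.λ.1 0) (λ.λ.λ.λ.1 0))
  step 2: λ.λ.1 0

Answer: DIFFERENT — A ⇓ λ.0, B ⇓ λ.λ.1 0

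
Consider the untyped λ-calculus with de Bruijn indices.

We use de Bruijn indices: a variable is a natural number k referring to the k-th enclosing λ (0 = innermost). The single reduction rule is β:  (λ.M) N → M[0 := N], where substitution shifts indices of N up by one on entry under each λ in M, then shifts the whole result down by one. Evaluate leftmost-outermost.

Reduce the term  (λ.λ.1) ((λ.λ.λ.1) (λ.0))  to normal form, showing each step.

Answer: normal form = λ.λ.λ.1  (in 2 steps)

Working:
  start: (λ.λ.1) ((λ.λ.λ.1) (λ.0))
  step 1: λ.(λ.λ.λ.1) (λ.0)
  step 2: λ.λ.λ.1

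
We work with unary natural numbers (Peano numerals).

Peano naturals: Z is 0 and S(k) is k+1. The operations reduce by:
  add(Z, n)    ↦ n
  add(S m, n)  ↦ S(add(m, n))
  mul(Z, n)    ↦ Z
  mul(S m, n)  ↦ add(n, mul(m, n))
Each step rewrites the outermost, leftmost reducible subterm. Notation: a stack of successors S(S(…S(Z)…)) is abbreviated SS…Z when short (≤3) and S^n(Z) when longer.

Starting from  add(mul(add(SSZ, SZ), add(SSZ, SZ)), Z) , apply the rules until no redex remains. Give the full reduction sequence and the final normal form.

Answer: normal form = S^9(Z)  (in 38 steps)

Working:
  start: add(mul(add(SSZ, SZ), add(SSZ, SZ)), Z)
  step 1: add(mul(S(add(SZ, SZ)), add(SSZ, SZ)), Z)
  step 2: add(add(add(SSZ, SZ), mul(add(SZ, SZ), add(SSZ, SZ))), Z)
  step 3: add(add(S(add(SZ, SZ)), mul(add(SZ, SZ), add(SSZ, SZ))), Z)
  step 4: add(S(add(add(SZ, SZ), mul(add(SZ, SZ), add(SSZ, SZ)))), Z)
  step 5: S(add(add(add(SZ, SZ), mul(add(SZ, SZ), add(SSZ, SZ))), Z))
  step 6: S(add(add(S(add(Z, SZ)), mul(add(SZ, SZ), add(SSZ, SZ))), Z))
  step 7: S(add(S(add(add(Z, SZ), mul(add(SZ, SZ), add(SSZ, SZ)))), Z))
  step 8: S(S(add(add(add(Z, SZ), mul(add(SZ, SZ), add(SSZ, SZ))), Z)))
  step 9: S(S(add(add(SZ, mul(add(SZ, SZ), add(SSZ, SZ))), Z)))
  step 10: S(S(add(S(add(Z, mul(add(SZ, SZ), add(SSZ, SZ)))), Z)))
  step 11: S(S(S(add(add(Z, mul(add(SZ, SZ), add(SSZ, SZ))), Z))))
  step 12: S(S(S(add(mul(add(SZ, SZ), add(SSZ, SZ)), Z))))
  step 13: S(S(S(add(mul(S(add(Z, SZ)), add(SSZ, SZ)), Z))))
  step 14: S(S(S(add(add(add(SSZ, SZ), mul(add(Z, SZ), add(SSZ, SZ))), Z))))
  step 15: S(S(S(add(add(S(add(SZ, SZ)), mul(add(Z, SZ), add(SSZ, SZ))), Z))))
  step 16: S(S(S(add(S(add(add(SZ, SZ), mul(add(Z, SZ), add(SSZ, SZ)))), Z))))
  step 17: S(S(S(S(add(add(add(SZ, SZ), mul(add(Z, SZ), add(SSZ, SZ))), Z)))))
  step 18: S(S(S(S(add(add(S(add(Z, SZ)), mul(add(Z, SZ), add(SSZ, SZ))), Z)))))
  step 19: S(S(S(S(add(S(add(add(Z, SZ), mul(add(Z, SZ), add(SSZ, SZ)))), Z)))))
  step 20: S(S(S(S(S(add(add(add(Z, SZ), mul(add(Z, SZ), add(SSZ, SZ))), Z))))))
  step 21: S(S(S(S(S(add(add(SZ, mul(add(Z, SZ), add(SSZ, SZ))), Z))))))
  step 22: S(S(S(S(S(add(S(add(Z, mul(add(Z, SZ), add(SSZ, SZ)))), Z))))))
  step 23: S(S(S(S(S(S(add(add(Z, mul(add(Z, SZ), add(SSZ, SZ))), Z)))))))
  step 24: S(S(S(S(S(S(add(mul(add(Z, SZ), add(SSZ, SZ)), Z)))))))
  step 25: S(S(S(S(S(S(add(mul(SZ, add(SSZ, SZ)), Z)))))))
  step 26: S(S(S(S(S(S(add(add(add(SSZ, SZ), mul(Z, add(SSZ, SZ))), Z)))))))
  step 27: S(S(S(S(S(S(add(add(S(add(SZ, SZ)), mul(Z, add(SSZ, SZ))), Z)))))))
  step 28: S(S(S(S(S(S(add(S(add(add(SZ, SZ), mul(Z, add(SSZ, SZ)))), Z)))))))
  step 29: S(S(S(S(S(S(S(add(add(add(SZ, SZ), mul(Z, add(SSZ, SZ))), Z))))))))
  step 30: S(S(S(S(S(S(S(add(add(S(add(Z, SZ)), mul(Z, add(SSZ, SZ))), Z))))))))
  step 31: S(S(S(S(S(S(S(add(S(add(add(Z, SZ), mul(Z, add(SSZ, SZ)))), Z))))))))
  step 32: S(S(S(S(S(S(S(S(add(add(add(Z, SZ), mul(Z, add(SSZ, SZ))), Z)))))))))
  step 33: S(S(S(S(S(S(S(S(add(add(SZ, mul(Z, add(SSZ, SZ))), Z)))))))))
  step 34: S(S(S(S(S(S(S(S(add(S(add(Z, mul(Z, add(SSZ, SZ)))), Z)))))))))
  step 35: S(S(S(S(S(S(S(S(S(add(add(Z, mul(Z, add(SSZ, SZ))), Z))))))))))
  step 36: S(S(S(S(S(S(S(S(S(add(mul(Z, add(SSZ, SZ)), Z))))))))))
  step 37: S(S(S(S(S(S(S(S(S(add(Z, Z))))))))))
  step 38: S^9(Z)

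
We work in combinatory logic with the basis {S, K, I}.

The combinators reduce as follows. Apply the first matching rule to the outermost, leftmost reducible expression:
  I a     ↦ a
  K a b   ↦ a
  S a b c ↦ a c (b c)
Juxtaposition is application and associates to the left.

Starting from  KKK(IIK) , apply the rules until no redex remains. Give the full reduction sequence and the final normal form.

  start: KKK(IIK)
  step 1: K(IIK)
  step 2: K(IK)
  step 3: KK

Answer: normal form = KK  (in 3 steps)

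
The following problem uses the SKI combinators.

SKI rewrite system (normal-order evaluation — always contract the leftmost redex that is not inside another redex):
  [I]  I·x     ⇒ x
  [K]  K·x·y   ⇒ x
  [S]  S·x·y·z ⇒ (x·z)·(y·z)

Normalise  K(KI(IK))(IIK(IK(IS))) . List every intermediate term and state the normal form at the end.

Answer: normal form = I  (in 2 steps)

Derivation:
  start: K(KI(IK))(IIK(IK(IS)))
  →1  KI(IK)
  →2  I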